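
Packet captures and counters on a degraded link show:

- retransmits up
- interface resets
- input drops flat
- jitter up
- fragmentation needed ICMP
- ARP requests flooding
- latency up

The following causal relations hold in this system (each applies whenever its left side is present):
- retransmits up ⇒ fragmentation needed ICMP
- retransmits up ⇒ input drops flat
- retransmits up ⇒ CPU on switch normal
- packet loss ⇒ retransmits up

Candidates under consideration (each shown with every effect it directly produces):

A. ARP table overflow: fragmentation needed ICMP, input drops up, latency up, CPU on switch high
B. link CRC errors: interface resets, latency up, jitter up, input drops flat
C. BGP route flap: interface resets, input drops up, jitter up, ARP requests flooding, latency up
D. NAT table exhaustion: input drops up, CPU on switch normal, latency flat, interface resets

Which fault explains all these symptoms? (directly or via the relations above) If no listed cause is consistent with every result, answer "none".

Testing each hypothesis:
(A) ARP table overflow — retransmits up -; interface resets -; input drops flat -; jitter up -; fragmentation needed ICMP +; ARP requests flooding -; latency up +
(B) link CRC errors — retransmits up -; interface resets +; input drops flat +; jitter up +; fragmentation needed ICMP -; ARP requests flooding -; latency up +
(C) BGP route flap — retransmits up -; interface resets +; input drops flat -; jitter up +; fragmentation needed ICMP -; ARP requests flooding +; latency up +
(D) NAT table exhaustion — fails on retransmits up, input drops flat, jitter up, fragmentation needed ICMP, ARP requests flooding, latency up (predicts input drops up, not input drops flat; predicts latency flat, not latency up)
No candidate is consistent with all observations.

none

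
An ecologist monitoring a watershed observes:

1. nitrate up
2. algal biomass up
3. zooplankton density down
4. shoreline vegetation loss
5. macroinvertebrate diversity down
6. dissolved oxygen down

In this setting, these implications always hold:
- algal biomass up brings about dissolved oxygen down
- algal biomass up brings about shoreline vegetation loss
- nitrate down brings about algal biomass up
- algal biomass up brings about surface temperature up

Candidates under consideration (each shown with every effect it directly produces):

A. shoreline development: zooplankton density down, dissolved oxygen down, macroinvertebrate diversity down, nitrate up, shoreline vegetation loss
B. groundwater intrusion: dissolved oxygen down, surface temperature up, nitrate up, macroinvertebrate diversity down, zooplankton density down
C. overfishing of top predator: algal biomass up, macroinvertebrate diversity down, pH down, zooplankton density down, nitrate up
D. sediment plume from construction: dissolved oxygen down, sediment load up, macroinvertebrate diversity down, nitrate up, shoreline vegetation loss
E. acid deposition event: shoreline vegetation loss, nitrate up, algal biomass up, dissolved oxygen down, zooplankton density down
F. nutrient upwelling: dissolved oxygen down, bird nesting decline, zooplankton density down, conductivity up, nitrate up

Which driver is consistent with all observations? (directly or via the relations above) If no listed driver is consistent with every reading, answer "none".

Testing each hypothesis:
(A) shoreline development — nitrate up yes; algal biomass up NO; zooplankton density down yes; shoreline vegetation loss yes; macroinvertebrate diversity down yes; dissolved oxygen down yes
(B) groundwater intrusion — does not account for algal biomass up, shoreline vegetation loss
(C) overfishing of top predator — nitrate up yes; algal biomass up yes; zooplankton density down yes; shoreline vegetation loss yes (via algal biomass up → shoreline vegetation loss); macroinvertebrate diversity down yes; dissolved oxygen down yes (via algal biomass up → dissolved oxygen down)
(D) sediment plume from construction — nitrate up yes; algal biomass up NO; zooplankton density down NO; shoreline vegetation loss yes; macroinvertebrate diversity down yes; dissolved oxygen down yes
(E) acid deposition event — nitrate up yes; algal biomass up yes; zooplankton density down yes; shoreline vegetation loss yes; macroinvertebrate diversity down NO; dissolved oxygen down yes
(F) nutrient upwelling — nitrate up yes; algal biomass up NO; zooplankton density down yes; shoreline vegetation loss NO; macroinvertebrate diversity down NO; dissolved oxygen down yes
(C) alone accounts for all the evidence.

C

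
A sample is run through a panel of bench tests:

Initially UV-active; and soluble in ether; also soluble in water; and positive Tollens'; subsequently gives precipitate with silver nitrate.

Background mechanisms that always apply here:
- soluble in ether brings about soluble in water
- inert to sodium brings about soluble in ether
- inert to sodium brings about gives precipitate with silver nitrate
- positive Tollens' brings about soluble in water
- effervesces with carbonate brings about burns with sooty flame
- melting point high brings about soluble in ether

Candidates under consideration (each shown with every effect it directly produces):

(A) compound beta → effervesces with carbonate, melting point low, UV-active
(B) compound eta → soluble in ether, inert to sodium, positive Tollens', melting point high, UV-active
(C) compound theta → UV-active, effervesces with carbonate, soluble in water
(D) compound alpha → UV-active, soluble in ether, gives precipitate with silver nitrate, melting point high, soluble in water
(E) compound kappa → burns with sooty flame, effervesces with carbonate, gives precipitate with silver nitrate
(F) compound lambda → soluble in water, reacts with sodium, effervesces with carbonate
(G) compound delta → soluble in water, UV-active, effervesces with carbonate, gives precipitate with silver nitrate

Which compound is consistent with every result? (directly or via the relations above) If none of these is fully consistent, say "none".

B

Testing each hypothesis:
(A) compound beta — does not account for soluble in ether, soluble in water, positive Tollens', gives precipitate with silver nitrate
(B) compound eta — accounts for every observation (soluble in water by soluble in ether → soluble in water)
(C) compound theta — UV-active match; soluble in ether miss; soluble in water match; positive Tollens' miss; gives precipitate with silver nitrate miss
(D) compound alpha — does not account for positive Tollens'
(E) compound kappa — UV-active miss; soluble in ether miss; soluble in water miss; positive Tollens' miss; gives precipitate with silver nitrate match
(F) compound lambda — does not account for UV-active, soluble in ether, positive Tollens', gives precipitate with silver nitrate
(G) compound delta — does not account for soluble in ether, positive Tollens'
Only (B) is consistent with every observation.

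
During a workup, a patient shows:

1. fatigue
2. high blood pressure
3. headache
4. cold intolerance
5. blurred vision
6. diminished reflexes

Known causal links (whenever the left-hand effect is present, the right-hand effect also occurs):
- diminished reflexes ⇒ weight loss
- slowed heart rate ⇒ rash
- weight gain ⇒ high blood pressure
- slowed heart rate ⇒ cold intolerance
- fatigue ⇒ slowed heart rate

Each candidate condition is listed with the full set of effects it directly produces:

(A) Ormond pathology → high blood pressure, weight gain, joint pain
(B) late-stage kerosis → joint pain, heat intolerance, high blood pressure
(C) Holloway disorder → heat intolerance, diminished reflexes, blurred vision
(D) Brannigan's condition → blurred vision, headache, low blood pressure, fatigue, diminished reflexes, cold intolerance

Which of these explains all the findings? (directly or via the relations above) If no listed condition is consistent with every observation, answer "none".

Per-candidate check:
(A) Ormond pathology — does not account for fatigue, headache, cold intolerance, blurred vision, diminished reflexes
(B) late-stage kerosis — fatigue miss; high blood pressure match; headache miss; cold intolerance miss; blurred vision miss; diminished reflexes miss
(C) Holloway disorder — fails on fatigue, high blood pressure, headache, cold intolerance (predicts heat intolerance, not cold intolerance)
(D) Brannigan's condition — fails on high blood pressure (predicts low blood pressure, not high blood pressure)
No candidate is consistent with all observations.

none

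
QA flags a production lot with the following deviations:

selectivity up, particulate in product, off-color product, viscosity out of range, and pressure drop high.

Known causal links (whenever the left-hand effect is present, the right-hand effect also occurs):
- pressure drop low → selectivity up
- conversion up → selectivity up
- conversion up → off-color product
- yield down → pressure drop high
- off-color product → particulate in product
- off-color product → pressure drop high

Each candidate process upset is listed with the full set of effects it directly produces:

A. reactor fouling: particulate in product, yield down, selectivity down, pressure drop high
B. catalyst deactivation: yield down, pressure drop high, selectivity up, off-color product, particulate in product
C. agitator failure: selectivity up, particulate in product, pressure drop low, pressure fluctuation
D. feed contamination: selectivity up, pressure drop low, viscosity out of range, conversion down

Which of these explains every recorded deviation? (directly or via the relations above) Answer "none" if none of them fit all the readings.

For each candidate, compare predicted effects to what was observed:
(A) reactor fouling — selectivity up -; particulate in product +; off-color product -; viscosity out of range -; pressure drop high +
(B) catalyst deactivation — selectivity up +; particulate in product +; off-color product +; viscosity out of range -; pressure drop high +
(C) agitator failure — fails on off-color product, viscosity out of range, pressure drop high (predicts pressure drop low, not pressure drop high)
(D) feed contamination — fails on particulate in product, off-color product, pressure drop high (predicts pressure drop low, not pressure drop high)
No candidate is consistent with all observations.

none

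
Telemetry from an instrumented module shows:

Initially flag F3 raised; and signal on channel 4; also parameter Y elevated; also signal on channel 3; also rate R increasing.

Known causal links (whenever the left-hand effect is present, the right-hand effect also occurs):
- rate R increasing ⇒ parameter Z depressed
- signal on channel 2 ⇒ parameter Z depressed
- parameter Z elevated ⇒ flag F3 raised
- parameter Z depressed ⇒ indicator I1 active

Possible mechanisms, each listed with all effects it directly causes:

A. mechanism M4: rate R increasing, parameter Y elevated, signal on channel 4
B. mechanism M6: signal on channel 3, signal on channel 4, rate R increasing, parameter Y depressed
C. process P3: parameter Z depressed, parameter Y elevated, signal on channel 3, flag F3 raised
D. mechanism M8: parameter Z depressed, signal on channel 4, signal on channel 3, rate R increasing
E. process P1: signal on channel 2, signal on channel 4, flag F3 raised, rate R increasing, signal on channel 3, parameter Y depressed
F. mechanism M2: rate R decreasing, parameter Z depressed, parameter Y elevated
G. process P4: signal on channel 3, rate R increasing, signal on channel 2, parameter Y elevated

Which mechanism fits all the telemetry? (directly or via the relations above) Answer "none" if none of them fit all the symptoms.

none

Per-candidate check:
(A) mechanism M4 — does not account for flag F3 raised, signal on channel 3
(B) mechanism M6 — fails on flag F3 raised, parameter Y elevated (predicts parameter Y depressed, not parameter Y elevated)
(C) process P3 — flag F3 raised +; signal on channel 4 -; parameter Y elevated +; signal on channel 3 +; rate R increasing -
(D) mechanism M8 — flag F3 raised -; signal on channel 4 +; parameter Y elevated -; signal on channel 3 +; rate R increasing +
(E) process P1 — flag F3 raised +; signal on channel 4 +; parameter Y elevated -; signal on channel 3 +; rate R increasing +
(F) mechanism M2 — fails on flag F3 raised, signal on channel 4, signal on channel 3, rate R increasing (predicts rate R decreasing, not rate R increasing)
(G) process P4 — does not account for flag F3 raised, signal on channel 4
No candidate is consistent with all observations.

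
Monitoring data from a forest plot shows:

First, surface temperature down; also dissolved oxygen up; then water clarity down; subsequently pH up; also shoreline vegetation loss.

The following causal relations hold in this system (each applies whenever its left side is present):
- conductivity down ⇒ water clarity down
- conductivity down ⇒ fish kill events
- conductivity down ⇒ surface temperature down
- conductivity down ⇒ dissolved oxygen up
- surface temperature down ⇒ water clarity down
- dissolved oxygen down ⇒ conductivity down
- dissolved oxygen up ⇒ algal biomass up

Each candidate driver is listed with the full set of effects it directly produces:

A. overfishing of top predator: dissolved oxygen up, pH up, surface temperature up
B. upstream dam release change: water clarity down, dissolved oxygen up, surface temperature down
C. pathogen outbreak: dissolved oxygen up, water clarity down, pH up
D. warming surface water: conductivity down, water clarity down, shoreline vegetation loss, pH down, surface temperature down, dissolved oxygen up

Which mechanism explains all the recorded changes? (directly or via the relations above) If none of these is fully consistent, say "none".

For each candidate, compare predicted effects to what was observed:
(A) overfishing of top predator — surface temperature down miss; dissolved oxygen up match; water clarity down miss; pH up match; shoreline vegetation loss miss
(B) upstream dam release change — surface temperature down match; dissolved oxygen up match; water clarity down match; pH up miss; shoreline vegetation loss miss
(C) pathogen outbreak — surface temperature down miss; dissolved oxygen up match; water clarity down match; pH up match; shoreline vegetation loss miss
(D) warming surface water — fails on pH up (predicts pH down, not pH up)
Every candidate fails on at least one observation.

none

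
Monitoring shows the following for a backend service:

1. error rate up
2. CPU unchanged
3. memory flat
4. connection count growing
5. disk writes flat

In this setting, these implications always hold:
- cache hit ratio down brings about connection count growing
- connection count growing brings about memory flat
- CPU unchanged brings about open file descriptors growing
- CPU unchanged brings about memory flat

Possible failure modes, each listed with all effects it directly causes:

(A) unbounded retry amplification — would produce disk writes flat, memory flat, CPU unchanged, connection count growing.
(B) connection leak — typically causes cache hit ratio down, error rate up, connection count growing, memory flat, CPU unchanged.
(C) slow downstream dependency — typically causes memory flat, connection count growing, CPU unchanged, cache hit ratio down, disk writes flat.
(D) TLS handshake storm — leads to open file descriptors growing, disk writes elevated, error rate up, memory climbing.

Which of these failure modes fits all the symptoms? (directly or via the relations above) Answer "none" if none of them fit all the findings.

none

Checking each candidate against the observations:
(A) unbounded retry amplification — error rate up -; CPU unchanged +; memory flat +; connection count growing +; disk writes flat +
(B) connection leak — error rate up +; CPU unchanged +; memory flat +; connection count growing +; disk writes flat -
(C) slow downstream dependency — does not account for error rate up
(D) TLS handshake storm — error rate up +; CPU unchanged -; memory flat -; connection count growing -; disk writes flat -
Every candidate fails on at least one observation.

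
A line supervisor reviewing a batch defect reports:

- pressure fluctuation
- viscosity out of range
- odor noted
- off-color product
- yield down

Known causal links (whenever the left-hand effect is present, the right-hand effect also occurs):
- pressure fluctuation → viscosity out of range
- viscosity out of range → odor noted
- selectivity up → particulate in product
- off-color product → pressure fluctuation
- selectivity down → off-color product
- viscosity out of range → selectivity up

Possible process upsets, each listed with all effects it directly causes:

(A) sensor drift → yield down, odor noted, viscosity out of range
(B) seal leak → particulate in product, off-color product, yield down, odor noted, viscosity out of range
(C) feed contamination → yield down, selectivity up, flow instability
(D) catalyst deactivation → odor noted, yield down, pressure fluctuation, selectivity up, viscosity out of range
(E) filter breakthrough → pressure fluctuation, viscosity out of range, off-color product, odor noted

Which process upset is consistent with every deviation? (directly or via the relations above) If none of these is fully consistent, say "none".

B

Testing each hypothesis:
(A) sensor drift — does not account for pressure fluctuation, off-color product
(B) seal leak — pressure fluctuation match (through off-color product → pressure fluctuation); viscosity out of range match; odor noted match; off-color product match; yield down match
(C) feed contamination — pressure fluctuation miss; viscosity out of range miss; odor noted miss; off-color product miss; yield down match
(D) catalyst deactivation — pressure fluctuation match; viscosity out of range match; odor noted match; off-color product miss; yield down match
(E) filter breakthrough — pressure fluctuation match; viscosity out of range match; odor noted match; off-color product match; yield down miss
Only (B) is consistent with every observation.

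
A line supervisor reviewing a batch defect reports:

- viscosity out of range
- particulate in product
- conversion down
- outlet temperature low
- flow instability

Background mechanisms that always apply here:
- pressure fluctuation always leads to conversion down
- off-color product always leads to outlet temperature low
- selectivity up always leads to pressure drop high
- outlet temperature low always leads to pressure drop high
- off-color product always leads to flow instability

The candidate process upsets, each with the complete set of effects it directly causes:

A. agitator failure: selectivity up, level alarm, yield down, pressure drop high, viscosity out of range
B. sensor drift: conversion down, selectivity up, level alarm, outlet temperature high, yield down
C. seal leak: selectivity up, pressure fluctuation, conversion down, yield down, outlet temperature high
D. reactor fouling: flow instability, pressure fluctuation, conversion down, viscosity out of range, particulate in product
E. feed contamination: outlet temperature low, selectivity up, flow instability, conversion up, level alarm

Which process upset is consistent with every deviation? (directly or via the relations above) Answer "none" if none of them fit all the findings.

none

Checking each candidate against the observations:
(A) agitator failure — does not account for particulate in product, conversion down, outlet temperature low, flow instability
(B) sensor drift — viscosity out of range NO; particulate in product NO; conversion down yes; outlet temperature low NO; flow instability NO
(C) seal leak — fails on viscosity out of range, particulate in product, outlet temperature low, flow instability (predicts outlet temperature high, not outlet temperature low)
(D) reactor fouling — does not account for outlet temperature low
(E) feed contamination — fails on viscosity out of range, particulate in product, conversion down (predicts conversion up, not conversion down)
No candidate is consistent with all observations.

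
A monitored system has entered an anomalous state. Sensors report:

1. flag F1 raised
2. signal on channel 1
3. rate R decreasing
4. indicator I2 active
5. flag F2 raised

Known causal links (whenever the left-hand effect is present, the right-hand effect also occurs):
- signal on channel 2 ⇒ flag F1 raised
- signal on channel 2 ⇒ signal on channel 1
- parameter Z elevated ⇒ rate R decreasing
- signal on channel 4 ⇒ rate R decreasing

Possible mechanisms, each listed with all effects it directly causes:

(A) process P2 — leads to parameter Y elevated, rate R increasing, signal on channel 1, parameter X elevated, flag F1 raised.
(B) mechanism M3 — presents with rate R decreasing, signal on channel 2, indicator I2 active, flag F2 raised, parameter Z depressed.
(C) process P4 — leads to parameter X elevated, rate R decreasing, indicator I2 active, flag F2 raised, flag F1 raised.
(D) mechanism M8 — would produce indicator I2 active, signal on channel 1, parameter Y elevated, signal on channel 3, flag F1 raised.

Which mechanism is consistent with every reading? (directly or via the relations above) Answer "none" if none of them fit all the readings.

B

Per-candidate check:
(A) process P2 — flag F1 raised yes; signal on channel 1 yes; rate R decreasing NO; indicator I2 active NO; flag F2 raised NO
(B) mechanism M3 — flag F1 raised yes (by signal on channel 2 → flag F1 raised); signal on channel 1 yes (by signal on channel 2 → signal on channel 1); rate R decreasing yes; indicator I2 active yes; flag F2 raised yes
(C) process P4 — does not account for signal on channel 1
(D) mechanism M8 — does not account for rate R decreasing, flag F2 raised
(B) is the only candidate with no mismatches.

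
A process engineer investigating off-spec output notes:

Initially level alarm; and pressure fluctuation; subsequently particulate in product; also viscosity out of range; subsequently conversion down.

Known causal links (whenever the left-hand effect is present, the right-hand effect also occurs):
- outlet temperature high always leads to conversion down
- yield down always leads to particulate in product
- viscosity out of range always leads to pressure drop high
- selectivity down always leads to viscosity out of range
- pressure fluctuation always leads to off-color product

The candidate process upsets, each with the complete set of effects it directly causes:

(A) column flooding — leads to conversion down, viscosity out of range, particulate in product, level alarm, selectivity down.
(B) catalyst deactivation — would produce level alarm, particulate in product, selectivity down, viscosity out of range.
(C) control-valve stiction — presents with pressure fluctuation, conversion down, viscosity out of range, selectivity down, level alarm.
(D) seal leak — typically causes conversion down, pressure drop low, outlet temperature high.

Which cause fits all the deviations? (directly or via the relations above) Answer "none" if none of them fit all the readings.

none

Testing each hypothesis:
(A) column flooding — does not account for pressure fluctuation
(B) catalyst deactivation — does not account for pressure fluctuation, conversion down
(C) control-valve stiction — level alarm ✓; pressure fluctuation ✓; particulate in product ✗; viscosity out of range ✓; conversion down ✓
(D) seal leak — does not account for level alarm, pressure fluctuation, particulate in product, viscosity out of range
None of the listed candidates fits everything.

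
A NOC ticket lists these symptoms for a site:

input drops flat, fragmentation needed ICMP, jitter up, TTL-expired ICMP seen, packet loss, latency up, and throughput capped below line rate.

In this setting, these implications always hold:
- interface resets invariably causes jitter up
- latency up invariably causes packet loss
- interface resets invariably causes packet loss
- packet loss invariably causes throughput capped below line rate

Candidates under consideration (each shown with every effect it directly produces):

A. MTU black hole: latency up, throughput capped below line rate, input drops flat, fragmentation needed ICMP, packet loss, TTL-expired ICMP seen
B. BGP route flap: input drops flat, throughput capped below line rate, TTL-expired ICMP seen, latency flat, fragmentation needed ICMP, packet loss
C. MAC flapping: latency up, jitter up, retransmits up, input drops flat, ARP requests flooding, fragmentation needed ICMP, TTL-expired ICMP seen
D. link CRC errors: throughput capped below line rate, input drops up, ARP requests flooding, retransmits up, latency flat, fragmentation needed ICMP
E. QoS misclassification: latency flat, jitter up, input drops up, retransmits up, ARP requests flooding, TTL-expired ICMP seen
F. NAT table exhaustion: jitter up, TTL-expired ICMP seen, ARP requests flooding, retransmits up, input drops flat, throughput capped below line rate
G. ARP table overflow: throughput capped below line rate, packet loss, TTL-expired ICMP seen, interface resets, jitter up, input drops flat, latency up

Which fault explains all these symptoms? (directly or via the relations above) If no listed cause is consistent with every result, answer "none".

C

For each candidate, compare predicted effects to what was observed:
(A) MTU black hole — input drops flat ✓; fragmentation needed ICMP ✓; jitter up ✗; TTL-expired ICMP seen ✓; packet loss ✓; latency up ✓; throughput capped below line rate ✓
(B) BGP route flap — fails on jitter up, latency up (predicts latency flat, not latency up)
(C) MAC flapping — accounts for every observation (packet loss via latency up → packet loss)
(D) link CRC errors — input drops flat ✗; fragmentation needed ICMP ✓; jitter up ✗; TTL-expired ICMP seen ✗; packet loss ✗; latency up ✗; throughput capped below line rate ✓
(E) QoS misclassification — input drops flat ✗; fragmentation needed ICMP ✗; jitter up ✓; TTL-expired ICMP seen ✓; packet loss ✗; latency up ✗; throughput capped below line rate ✗
(F) NAT table exhaustion — does not account for fragmentation needed ICMP, packet loss, latency up
(G) ARP table overflow — input drops flat ✓; fragmentation needed ICMP ✗; jitter up ✓; TTL-expired ICMP seen ✓; packet loss ✓; latency up ✓; throughput capped below line rate ✓
(C) is the only candidate with no mismatches.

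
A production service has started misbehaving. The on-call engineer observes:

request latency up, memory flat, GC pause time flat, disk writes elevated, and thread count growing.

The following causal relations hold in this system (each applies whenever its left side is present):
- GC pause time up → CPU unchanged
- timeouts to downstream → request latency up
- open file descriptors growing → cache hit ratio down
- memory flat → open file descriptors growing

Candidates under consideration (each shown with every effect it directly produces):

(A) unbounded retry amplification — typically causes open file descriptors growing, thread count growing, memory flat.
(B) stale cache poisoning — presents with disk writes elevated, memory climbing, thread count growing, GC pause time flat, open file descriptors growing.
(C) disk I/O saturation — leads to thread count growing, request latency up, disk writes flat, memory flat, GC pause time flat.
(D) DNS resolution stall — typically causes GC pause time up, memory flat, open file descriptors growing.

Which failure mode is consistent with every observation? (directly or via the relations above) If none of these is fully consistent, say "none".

Testing each hypothesis:
(A) unbounded retry amplification — does not account for request latency up, GC pause time flat, disk writes elevated
(B) stale cache poisoning — fails on request latency up, memory flat (predicts memory climbing, not memory flat)
(C) disk I/O saturation — fails on disk writes elevated (predicts disk writes flat, not disk writes elevated)
(D) DNS resolution stall — request latency up NO; memory flat yes; GC pause time flat NO; disk writes elevated NO; thread count growing NO
No candidate is consistent with all observations.

none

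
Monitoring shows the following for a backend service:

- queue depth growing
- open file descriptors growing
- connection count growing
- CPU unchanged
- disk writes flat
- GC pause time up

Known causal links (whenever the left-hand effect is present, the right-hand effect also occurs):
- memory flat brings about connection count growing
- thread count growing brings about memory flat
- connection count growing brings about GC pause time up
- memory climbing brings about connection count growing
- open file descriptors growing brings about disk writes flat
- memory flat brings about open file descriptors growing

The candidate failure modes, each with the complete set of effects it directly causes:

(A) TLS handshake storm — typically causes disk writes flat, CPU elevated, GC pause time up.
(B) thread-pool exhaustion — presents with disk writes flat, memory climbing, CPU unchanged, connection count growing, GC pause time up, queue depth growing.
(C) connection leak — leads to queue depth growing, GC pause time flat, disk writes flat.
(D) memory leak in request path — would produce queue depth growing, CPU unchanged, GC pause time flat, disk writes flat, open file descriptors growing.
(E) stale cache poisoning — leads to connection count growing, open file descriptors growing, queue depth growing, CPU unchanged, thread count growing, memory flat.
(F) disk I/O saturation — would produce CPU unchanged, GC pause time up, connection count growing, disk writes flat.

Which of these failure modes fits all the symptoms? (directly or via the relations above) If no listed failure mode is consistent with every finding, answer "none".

E

For each candidate, compare predicted effects to what was observed:
(A) TLS handshake storm — queue depth growing NO; open file descriptors growing NO; connection count growing NO; CPU unchanged NO; disk writes flat yes; GC pause time up yes
(B) thread-pool exhaustion — does not account for open file descriptors growing
(C) connection leak — fails on open file descriptors growing, connection count growing, CPU unchanged, GC pause time up (predicts GC pause time flat, not GC pause time up)
(D) memory leak in request path — queue depth growing yes; open file descriptors growing yes; connection count growing NO; CPU unchanged yes; disk writes flat yes; GC pause time up NO
(E) stale cache poisoning — accounts for every observation (disk writes flat through open file descriptors growing → disk writes flat)
(F) disk I/O saturation — queue depth growing NO; open file descriptors growing NO; connection count growing yes; CPU unchanged yes; disk writes flat yes; GC pause time up yes
(E) alone accounts for all the evidence.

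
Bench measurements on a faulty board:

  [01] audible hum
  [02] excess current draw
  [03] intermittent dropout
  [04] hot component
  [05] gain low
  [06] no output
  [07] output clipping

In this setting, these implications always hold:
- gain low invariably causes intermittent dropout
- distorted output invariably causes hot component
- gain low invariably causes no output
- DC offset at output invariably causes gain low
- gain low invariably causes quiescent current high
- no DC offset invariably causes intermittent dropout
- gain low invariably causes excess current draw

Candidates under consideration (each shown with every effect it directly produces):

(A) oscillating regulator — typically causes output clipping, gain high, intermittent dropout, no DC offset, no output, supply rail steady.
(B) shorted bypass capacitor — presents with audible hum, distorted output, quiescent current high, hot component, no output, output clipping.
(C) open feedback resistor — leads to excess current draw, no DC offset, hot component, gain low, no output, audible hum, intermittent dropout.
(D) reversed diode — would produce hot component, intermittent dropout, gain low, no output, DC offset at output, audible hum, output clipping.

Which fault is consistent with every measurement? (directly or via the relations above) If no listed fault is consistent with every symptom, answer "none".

D

For each candidate, compare predicted effects to what was observed:
(A) oscillating regulator — fails on audible hum, excess current draw, hot component, gain low (predicts gain high, not gain low)
(B) shorted bypass capacitor — audible hum ✓; excess current draw ✗; intermittent dropout ✗; hot component ✓; gain low ✗; no output ✓; output clipping ✓
(C) open feedback resistor — does not account for output clipping
(D) reversed diode — accounts for every observation (excess current draw by gain low → excess current draw)
(D) is the only candidate with no mismatches.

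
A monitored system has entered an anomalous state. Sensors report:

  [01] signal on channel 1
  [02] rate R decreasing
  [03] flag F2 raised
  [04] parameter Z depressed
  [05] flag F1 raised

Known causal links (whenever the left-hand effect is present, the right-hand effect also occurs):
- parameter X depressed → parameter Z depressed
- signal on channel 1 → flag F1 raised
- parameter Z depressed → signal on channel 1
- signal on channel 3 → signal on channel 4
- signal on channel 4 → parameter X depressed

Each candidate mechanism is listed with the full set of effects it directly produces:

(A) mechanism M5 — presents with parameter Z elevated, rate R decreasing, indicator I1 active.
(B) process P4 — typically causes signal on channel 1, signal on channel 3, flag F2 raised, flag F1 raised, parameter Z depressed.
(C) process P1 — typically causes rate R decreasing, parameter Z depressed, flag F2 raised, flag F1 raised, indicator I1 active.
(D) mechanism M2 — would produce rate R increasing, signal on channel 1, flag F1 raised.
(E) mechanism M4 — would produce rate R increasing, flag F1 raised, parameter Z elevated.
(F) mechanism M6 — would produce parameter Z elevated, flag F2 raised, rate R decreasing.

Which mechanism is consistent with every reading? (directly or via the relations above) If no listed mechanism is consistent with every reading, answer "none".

Checking each candidate against the observations:
(A) mechanism M5 — fails on signal on channel 1, flag F2 raised, parameter Z depressed, flag F1 raised (predicts parameter Z elevated, not parameter Z depressed)
(B) process P4 — does not account for rate R decreasing
(C) process P1 — accounts for every observation (signal on channel 1 by parameter Z depressed → signal on channel 1)
(D) mechanism M2 — fails on rate R decreasing, flag F2 raised, parameter Z depressed (predicts rate R increasing, not rate R decreasing)
(E) mechanism M4 — fails on signal on channel 1, rate R decreasing, flag F2 raised, parameter Z depressed (predicts rate R increasing, not rate R decreasing; predicts parameter Z elevated, not parameter Z depressed)
(F) mechanism M6 — signal on channel 1 ✗; rate R decreasing ✓; flag F2 raised ✓; parameter Z depressed ✗; flag F1 raised ✗
Only (C) is consistent with every observation.

C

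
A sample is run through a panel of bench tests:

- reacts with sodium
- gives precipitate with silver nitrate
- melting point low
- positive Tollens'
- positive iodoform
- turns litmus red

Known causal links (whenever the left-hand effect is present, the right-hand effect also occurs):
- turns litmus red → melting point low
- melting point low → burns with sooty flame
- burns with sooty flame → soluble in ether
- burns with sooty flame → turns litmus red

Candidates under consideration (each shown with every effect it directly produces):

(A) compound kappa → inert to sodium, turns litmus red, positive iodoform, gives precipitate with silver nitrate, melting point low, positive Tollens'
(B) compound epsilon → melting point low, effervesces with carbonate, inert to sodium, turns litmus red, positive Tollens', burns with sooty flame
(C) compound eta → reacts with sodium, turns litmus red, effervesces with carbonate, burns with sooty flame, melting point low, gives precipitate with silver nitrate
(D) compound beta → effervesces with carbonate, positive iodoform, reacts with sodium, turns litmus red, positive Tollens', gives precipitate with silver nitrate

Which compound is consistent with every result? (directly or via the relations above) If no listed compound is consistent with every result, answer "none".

For each candidate, compare predicted effects to what was observed:
(A) compound kappa — reacts with sodium NO; gives precipitate with silver nitrate yes; melting point low yes; positive Tollens' yes; positive iodoform yes; turns litmus red yes
(B) compound epsilon — fails on reacts with sodium, gives precipitate with silver nitrate, positive iodoform (predicts inert to sodium, not reacts with sodium)
(C) compound eta — does not account for positive Tollens', positive iodoform
(D) compound beta — accounts for every observation (melting point low by turns litmus red → melting point low)
Only (D) is consistent with every observation.

D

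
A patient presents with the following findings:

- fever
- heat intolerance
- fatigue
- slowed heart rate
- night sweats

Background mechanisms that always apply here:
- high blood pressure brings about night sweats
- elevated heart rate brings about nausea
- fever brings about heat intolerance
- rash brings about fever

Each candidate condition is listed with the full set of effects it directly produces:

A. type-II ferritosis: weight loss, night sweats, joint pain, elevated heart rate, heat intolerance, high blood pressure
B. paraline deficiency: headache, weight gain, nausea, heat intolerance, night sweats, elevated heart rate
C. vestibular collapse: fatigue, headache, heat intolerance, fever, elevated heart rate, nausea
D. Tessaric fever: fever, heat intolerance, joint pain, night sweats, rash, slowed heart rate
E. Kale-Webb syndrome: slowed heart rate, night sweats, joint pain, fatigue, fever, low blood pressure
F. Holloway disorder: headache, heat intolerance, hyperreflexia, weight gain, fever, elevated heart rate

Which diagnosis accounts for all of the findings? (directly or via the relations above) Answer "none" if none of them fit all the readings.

E

Checking each candidate against the observations:
(A) type-II ferritosis — fails on fever, fatigue, slowed heart rate (predicts elevated heart rate, not slowed heart rate)
(B) paraline deficiency — fails on fever, fatigue, slowed heart rate (predicts elevated heart rate, not slowed heart rate)
(C) vestibular collapse — fails on slowed heart rate, night sweats (predicts elevated heart rate, not slowed heart rate)
(D) Tessaric fever — fever match; heat intolerance match; fatigue miss; slowed heart rate match; night sweats match
(E) Kale-Webb syndrome — fever match; heat intolerance match (via fever → heat intolerance); fatigue match; slowed heart rate match; night sweats match
(F) Holloway disorder — fever match; heat intolerance match; fatigue miss; slowed heart rate miss; night sweats miss
(E) alone accounts for all the evidence.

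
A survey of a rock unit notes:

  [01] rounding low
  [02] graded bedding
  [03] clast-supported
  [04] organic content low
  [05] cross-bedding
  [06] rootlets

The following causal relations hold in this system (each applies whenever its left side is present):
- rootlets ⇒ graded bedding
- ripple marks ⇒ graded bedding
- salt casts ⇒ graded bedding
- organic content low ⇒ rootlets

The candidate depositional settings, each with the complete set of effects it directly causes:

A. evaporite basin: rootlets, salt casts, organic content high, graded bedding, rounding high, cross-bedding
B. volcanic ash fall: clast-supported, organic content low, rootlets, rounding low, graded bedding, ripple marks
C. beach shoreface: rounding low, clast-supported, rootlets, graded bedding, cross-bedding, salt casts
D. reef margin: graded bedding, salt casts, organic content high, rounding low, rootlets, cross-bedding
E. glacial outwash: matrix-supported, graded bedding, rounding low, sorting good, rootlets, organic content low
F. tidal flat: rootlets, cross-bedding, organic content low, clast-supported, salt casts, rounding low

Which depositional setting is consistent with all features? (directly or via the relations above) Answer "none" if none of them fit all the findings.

Testing each hypothesis:
(A) evaporite basin — rounding low NO; graded bedding yes; clast-supported NO; organic content low NO; cross-bedding yes; rootlets yes
(B) volcanic ash fall — does not account for cross-bedding
(C) beach shoreface — rounding low yes; graded bedding yes; clast-supported yes; organic content low NO; cross-bedding yes; rootlets yes
(D) reef margin — rounding low yes; graded bedding yes; clast-supported NO; organic content low NO; cross-bedding yes; rootlets yes
(E) glacial outwash — rounding low yes; graded bedding yes; clast-supported NO; organic content low yes; cross-bedding NO; rootlets yes
(F) tidal flat — accounts for every observation (graded bedding through salt casts → graded bedding)
(F) alone accounts for all the evidence.

F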